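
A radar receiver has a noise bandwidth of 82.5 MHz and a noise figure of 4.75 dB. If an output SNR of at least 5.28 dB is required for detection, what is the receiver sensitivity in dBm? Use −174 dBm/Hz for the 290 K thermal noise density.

Sensitivity = −174 + 10 log₁₀(B) + NF + SNR_min
= −174 + 79.16 + 4.75 + 5.28
= −84.81 dBm → −84.8 dBm

−84.8 dBm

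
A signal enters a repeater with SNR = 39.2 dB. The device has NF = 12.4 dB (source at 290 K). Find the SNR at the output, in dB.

By definition F = SNR_in/SNR_out, so in dB: SNR_out = SNR_in − NF
SNR_out = 39.2 − 12.4 = 26.8 dB

26.8 dB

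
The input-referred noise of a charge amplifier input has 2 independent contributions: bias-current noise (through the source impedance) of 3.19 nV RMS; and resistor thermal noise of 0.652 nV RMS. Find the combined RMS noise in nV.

Uncorrelated sources add in power (mean-square): V_tot = √(ΣV_i²)
V_tot = √[(3.19×10⁻⁹)² + (6.52×10⁻¹⁰)²] = 3.26×10⁻⁹ V = 3.26 nV

3.26 nV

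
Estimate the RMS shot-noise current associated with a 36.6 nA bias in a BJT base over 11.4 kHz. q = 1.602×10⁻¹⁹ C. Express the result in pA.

I_n = √(2qI·B)
2qI·B = 2 × 1.602×10⁻¹⁹ × 3.66×10⁻⁸ × 1.14×10⁴ = 1.34×10⁻²² A²
I_n = √(1.34×10⁻²²) = 1.16×10⁻¹¹ A = 11.6 pA

11.6 pA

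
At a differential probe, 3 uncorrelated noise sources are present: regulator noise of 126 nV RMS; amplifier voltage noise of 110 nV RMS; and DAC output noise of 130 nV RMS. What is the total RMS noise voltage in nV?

212 nV

Uncorrelated sources add in power (mean-square): V_tot = √(ΣV_i²)
V_tot = √[(1.26×10⁻⁷)² + (1.10×10⁻⁷)² + (1.30×10⁻⁷)²] = 2.12×10⁻⁷ V = 212 nV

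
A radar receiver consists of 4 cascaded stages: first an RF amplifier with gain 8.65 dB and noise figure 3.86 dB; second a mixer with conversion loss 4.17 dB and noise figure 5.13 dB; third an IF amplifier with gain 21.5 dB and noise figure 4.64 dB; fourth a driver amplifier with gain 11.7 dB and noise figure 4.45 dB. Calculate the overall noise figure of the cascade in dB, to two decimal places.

5.35 dB

Convert to linear (a loss of L dB is a gain of −L dB): F_i = 10^(NF_i/10), G_i = 10^(G_i,dB/10)
  Stage 1: F_1 = 10^(3.86/10) = 2.432, G_1 = 10^(8.65/10) = 7.328
  Stage 2: F_2 = 10^(5.13/10) = 3.258, G_2 = 10^(−4.17/10) = 0.3828
  Stage 3: F_3 = 10^(4.64/10) = 2.911, G_3 = 10^(21.5/10) = 141.3
  Stage 4: F_4 = 10^(4.45/10) = 2.786, G_4 = 10^(11.7/10) = 14.79
Friis cascade:
  F = 2.432 + (3.258 − 1)/7.328 + (2.911 − 1)/2.805 + (2.786 − 1)/396.3 = 3.426
NF = 10 log₁₀(3.426) = 5.35 dB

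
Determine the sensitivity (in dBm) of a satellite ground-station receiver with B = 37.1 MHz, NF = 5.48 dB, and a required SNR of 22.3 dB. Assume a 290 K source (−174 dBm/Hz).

Sensitivity = −174 + 10 log₁₀(B) + NF + SNR_min
= −174 + 75.69 + 5.48 + 22.3
= −70.53 dBm → −70.5 dBm

−70.5 dBm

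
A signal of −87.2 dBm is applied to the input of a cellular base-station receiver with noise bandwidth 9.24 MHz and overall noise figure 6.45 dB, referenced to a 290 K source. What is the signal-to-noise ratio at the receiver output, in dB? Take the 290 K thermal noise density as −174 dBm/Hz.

10.7 dB

Noise floor: N = −174 + 10 log₁₀(B) + NF
10 log₁₀(9.24×10⁶) = 69.66 dB
N = −174 + 69.66 + 6.45 = −97.89 dBm
SNR = P_sig − N = −87.2 − (−97.89) = 10.69 dB → 10.7 dB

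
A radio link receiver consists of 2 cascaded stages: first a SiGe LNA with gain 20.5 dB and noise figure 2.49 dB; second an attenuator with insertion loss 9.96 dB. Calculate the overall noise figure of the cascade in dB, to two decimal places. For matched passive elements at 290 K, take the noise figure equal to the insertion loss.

Convert to linear (a loss of L dB is a gain of −L dB): F_i = 10^(NF_i/10), G_i = 10^(G_i,dB/10)
  Stage 1: F_1 = 10^(2.49/10) = 1.774, G_1 = 10^(20.5/10) = 112.2
  Stage 2: F_2 = 10^(9.96/10) = 9.908, G_2 = 10^(−9.96/10) = 0.1009
Friis cascade:
  F = 1.774 + (9.908 − 1)/112.2 = 1.854
NF = 10 log₁₀(1.854) = 2.68 dB

2.68 dB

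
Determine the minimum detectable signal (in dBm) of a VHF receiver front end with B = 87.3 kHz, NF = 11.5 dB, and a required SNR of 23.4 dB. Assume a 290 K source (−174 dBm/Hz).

−89.7 dBm

Sensitivity = −174 + 10 log₁₀(B) + NF + SNR_min
= −174 + 49.41 + 11.5 + 23.4
= −89.69 dBm → −89.7 dBm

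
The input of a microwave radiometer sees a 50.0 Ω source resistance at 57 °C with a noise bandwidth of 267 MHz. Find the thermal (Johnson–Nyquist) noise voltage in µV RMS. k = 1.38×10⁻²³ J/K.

15.6 µV

T = 57 °C + 273.15 = 330.15 K
V_n = √(4kTRB)
4kTRB = 4 × 1.38×10⁻²³ × 330.15 × 5.00×10¹ × 2.67×10⁸ = 2.43×10⁻¹⁰ V²
V_n = √(2.43×10⁻¹⁰) = 1.56×10⁻⁵ V = 15.6 µV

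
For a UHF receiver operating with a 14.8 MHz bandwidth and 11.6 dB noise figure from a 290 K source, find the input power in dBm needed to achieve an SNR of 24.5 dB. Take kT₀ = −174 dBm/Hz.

−66.2 dBm

Sensitivity = −174 + 10 log₁₀(B) + NF + SNR_min
= −174 + 71.7 + 11.6 + 24.5
= −66.2 dBm → −66.2 dBm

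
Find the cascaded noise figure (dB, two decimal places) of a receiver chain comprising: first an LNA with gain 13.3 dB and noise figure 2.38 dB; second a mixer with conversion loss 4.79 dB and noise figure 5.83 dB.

2.70 dB

Convert to linear (a loss of L dB is a gain of −L dB): F_i = 10^(NF_i/10), G_i = 10^(G_i,dB/10)
  Stage 1: F_1 = 10^(2.38/10) = 1.730, G_1 = 10^(13.3/10) = 21.38
  Stage 2: F_2 = 10^(5.83/10) = 3.828, G_2 = 10^(−4.79/10) = 0.3319
Friis cascade:
  F = 1.730 + (3.828 − 1)/21.38 = 1.862
NF = 10 log₁₀(1.862) = 2.70 dB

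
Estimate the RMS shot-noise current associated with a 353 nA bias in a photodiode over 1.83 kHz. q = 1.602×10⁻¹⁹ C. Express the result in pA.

I_n = √(2qI·B)
2qI·B = 2 × 1.602×10⁻¹⁹ × 3.53×10⁻⁷ × 1.83×10³ = 2.07×10⁻²² A²
I_n = √(2.07×10⁻²²) = 1.44×10⁻¹¹ A = 14.4 pA

14.4 pA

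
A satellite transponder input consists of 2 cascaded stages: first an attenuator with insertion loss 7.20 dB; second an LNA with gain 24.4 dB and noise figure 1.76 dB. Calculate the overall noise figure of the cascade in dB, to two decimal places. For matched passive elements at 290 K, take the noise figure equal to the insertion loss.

Convert to linear (a loss of L dB is a gain of −L dB): F_i = 10^(NF_i/10), G_i = 10^(G_i,dB/10)
  Stage 1: F_1 = 10^(7.20/10) = 5.248, G_1 = 10^(−7.20/10) = 0.1905
  Stage 2: F_2 = 10^(1.76/10) = 1.500, G_2 = 10^(24.4/10) = 275.4
Friis cascade:
  F = 5.248 + (1.500 − 1)/0.1905 = 7.870
NF = 10 log₁₀(7.870) = 8.96 dB

8.96 dB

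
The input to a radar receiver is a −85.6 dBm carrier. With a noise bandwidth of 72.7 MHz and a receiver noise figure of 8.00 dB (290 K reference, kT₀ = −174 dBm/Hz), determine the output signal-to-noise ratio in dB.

Noise floor: N = −174 + 10 log₁₀(B) + NF
10 log₁₀(7.27×10⁷) = 78.62 dB
N = −174 + 78.62 + 8.00 = −87.38 dBm
SNR = P_sig − N = −85.6 − (−87.38) = 1.78 dB → 1.8 dB

1.8 dB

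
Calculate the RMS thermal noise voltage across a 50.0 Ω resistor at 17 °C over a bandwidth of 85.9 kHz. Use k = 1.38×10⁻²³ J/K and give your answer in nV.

T = 17 °C + 273.15 = 290.15 K
V_n = √(4kTRB)
4kTRB = 4 × 1.38×10⁻²³ × 290.15 × 5.00×10¹ × 8.59×10⁴ = 6.88×10⁻¹⁴ V²
V_n = √(6.88×10⁻¹⁴) = 2.62×10⁻⁷ V = 262 nV

262 nV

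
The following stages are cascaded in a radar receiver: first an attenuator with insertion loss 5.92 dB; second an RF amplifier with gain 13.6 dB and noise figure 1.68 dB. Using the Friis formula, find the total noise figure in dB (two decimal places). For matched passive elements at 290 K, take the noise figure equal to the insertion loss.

7.60 dB

Convert to linear (a loss of L dB is a gain of −L dB): F_i = 10^(NF_i/10), G_i = 10^(G_i,dB/10)
  Stage 1: F_1 = 10^(5.92/10) = 3.908, G_1 = 10^(−5.92/10) = 0.2559
  Stage 2: F_2 = 10^(1.68/10) = 1.472, G_2 = 10^(13.6/10) = 22.91
Friis cascade:
  F = 3.908 + (1.472 − 1)/0.2559 = 5.754
NF = 10 log₁₀(5.754) = 7.60 dB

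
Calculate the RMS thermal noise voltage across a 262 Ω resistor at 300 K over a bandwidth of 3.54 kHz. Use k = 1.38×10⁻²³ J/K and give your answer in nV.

124 nV

V_n = √(4kTRB)
4kTRB = 4 × 1.38×10⁻²³ × 300 × 2.62×10² × 3.54×10³ = 1.54×10⁻¹⁴ V²
V_n = √(1.54×10⁻¹⁴) = 1.24×10⁻⁷ V = 124 nV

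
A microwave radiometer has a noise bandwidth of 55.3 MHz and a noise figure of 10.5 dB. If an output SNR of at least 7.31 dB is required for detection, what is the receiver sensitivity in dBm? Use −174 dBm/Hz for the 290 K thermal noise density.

−78.8 dBm

Sensitivity = −174 + 10 log₁₀(B) + NF + SNR_min
= −174 + 77.43 + 10.5 + 7.31
= −78.76 dBm → −78.8 dBm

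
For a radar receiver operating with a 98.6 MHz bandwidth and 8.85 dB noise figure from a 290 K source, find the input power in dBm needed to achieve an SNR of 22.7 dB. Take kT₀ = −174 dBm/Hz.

−62.5 dBm

Sensitivity = −174 + 10 log₁₀(B) + NF + SNR_min
= −174 + 79.94 + 8.85 + 22.7
= −62.51 dBm → −62.5 dBm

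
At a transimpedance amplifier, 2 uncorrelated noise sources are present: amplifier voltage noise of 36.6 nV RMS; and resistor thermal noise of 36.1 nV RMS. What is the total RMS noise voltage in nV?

Uncorrelated sources add in power (mean-square): V_tot = √(ΣV_i²)
V_tot = √[(3.66×10⁻⁸)² + (3.61×10⁻⁸)²] = 5.14×10⁻⁸ V = 51.4 nV

51.4 nV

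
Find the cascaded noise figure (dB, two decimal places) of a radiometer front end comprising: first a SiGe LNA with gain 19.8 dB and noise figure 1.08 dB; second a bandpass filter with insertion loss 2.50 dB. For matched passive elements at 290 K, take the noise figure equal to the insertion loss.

Convert to linear (a loss of L dB is a gain of −L dB): F_i = 10^(NF_i/10), G_i = 10^(G_i,dB/10)
  Stage 1: F_1 = 10^(1.08/10) = 1.282, G_1 = 10^(19.8/10) = 95.50
  Stage 2: F_2 = 10^(2.50/10) = 1.778, G_2 = 10^(−2.50/10) = 0.5623
Friis cascade:
  F = 1.282 + (1.778 − 1)/95.50 = 1.290
NF = 10 log₁₀(1.290) = 1.11 dB

1.11 dB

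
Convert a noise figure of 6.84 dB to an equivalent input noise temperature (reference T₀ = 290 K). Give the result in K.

F = 10^(6.84/10) = 4.83059
T_e = (F − 1)·T₀ = (4.83059 − 1) × 290 = 1111 K

1111 K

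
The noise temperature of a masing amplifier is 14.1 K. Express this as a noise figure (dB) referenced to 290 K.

F = 1 + T_e/T₀ = 1 + 14.1/290 = 1.04862
NF = 10 log₁₀(1.04862) = 0.206 dB

0.206 dB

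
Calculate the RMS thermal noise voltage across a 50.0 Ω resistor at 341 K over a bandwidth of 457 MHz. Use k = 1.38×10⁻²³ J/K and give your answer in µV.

V_n = √(4kTRB)
4kTRB = 4 × 1.38×10⁻²³ × 341 × 5.00×10¹ × 4.57×10⁸ = 4.30×10⁻¹⁰ V²
V_n = √(4.30×10⁻¹⁰) = 2.07×10⁻⁵ V = 20.7 µV

20.7 µV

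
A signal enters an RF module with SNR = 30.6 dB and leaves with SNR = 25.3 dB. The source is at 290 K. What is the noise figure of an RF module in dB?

5.3 dB

NF (dB) = SNR_in(dB) − SNR_out(dB) when the source is at T₀
NF = 30.6 − 25.3 = 5.3 dB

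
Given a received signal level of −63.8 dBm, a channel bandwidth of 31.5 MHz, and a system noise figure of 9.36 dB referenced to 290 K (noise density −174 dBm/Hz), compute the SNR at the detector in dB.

25.9 dB

Noise floor: N = −174 + 10 log₁₀(B) + NF
10 log₁₀(3.15×10⁷) = 74.98 dB
N = −174 + 74.98 + 9.36 = −89.66 dBm
SNR = P_sig − N = −63.8 − (−89.66) = 25.86 dB → 25.9 dB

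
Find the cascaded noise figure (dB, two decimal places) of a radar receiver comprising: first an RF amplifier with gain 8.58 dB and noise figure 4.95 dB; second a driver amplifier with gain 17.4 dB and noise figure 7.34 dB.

Convert to linear (a loss of L dB is a gain of −L dB): F_i = 10^(NF_i/10), G_i = 10^(G_i,dB/10)
  Stage 1: F_1 = 10^(4.95/10) = 3.126, G_1 = 10^(8.58/10) = 7.211
  Stage 2: F_2 = 10^(7.34/10) = 5.420, G_2 = 10^(17.4/10) = 54.95
Friis cascade:
  F = 3.126 + (5.420 − 1)/7.211 = 3.739
NF = 10 log₁₀(3.739) = 5.73 dB

5.73 dB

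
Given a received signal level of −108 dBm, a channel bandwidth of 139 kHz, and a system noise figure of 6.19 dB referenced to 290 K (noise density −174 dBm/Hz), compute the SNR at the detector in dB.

8.4 dB

Noise floor: N = −174 + 10 log₁₀(B) + NF
10 log₁₀(1.39×10⁵) = 51.43 dB
N = −174 + 51.43 + 6.19 = −116.38 dBm
SNR = P_sig − N = −108 − (−116.38) = 8.38 dB → 8.4 dB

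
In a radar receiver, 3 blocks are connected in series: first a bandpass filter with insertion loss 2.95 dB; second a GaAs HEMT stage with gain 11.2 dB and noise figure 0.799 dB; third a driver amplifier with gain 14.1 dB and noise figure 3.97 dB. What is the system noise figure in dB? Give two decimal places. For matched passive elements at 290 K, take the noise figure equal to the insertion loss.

Convert to linear (a loss of L dB is a gain of −L dB): F_i = 10^(NF_i/10), G_i = 10^(G_i,dB/10)
  Stage 1: F_1 = 10^(2.95/10) = 1.972, G_1 = 10^(−2.95/10) = 0.5070
  Stage 2: F_2 = 10^(0.799/10) = 1.202, G_2 = 10^(11.2/10) = 13.18
  Stage 3: F_3 = 10^(3.97/10) = 2.495, G_3 = 10^(14.1/10) = 25.70
Friis cascade:
  F = 1.972 + (1.202 − 1)/0.5070 + (2.495 − 1)/6.683 = 2.594
NF = 10 log₁₀(2.594) = 4.14 dB

4.14 dB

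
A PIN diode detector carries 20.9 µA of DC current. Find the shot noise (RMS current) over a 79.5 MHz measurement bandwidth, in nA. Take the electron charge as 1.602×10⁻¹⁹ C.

I_n = √(2qI·B)
2qI·B = 2 × 1.602×10⁻¹⁹ × 2.09×10⁻⁵ × 7.95×10⁷ = 5.32×10⁻¹⁶ A²
I_n = √(5.32×10⁻¹⁶) = 2.31×10⁻⁸ A = 23.1 nA

23.1 nA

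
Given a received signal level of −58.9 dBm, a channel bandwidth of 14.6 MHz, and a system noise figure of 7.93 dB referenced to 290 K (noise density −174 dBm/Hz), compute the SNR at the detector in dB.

Noise floor: N = −174 + 10 log₁₀(B) + NF
10 log₁₀(1.46×10⁷) = 71.64 dB
N = −174 + 71.64 + 7.93 = −94.43 dBm
SNR = P_sig − N = −58.9 − (−94.43) = 35.53 dB → 35.5 dB

35.5 dB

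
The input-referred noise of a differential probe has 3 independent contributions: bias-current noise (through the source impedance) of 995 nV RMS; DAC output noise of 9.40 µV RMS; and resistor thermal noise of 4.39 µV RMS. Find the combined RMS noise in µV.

Uncorrelated sources add in power (mean-square): V_tot = √(ΣV_i²)
V_tot = √[(9.95×10⁻⁷)² + (9.40×10⁻⁶)² + (4.39×10⁻⁶)²] = 1.04×10⁻⁵ V = 10.4 µV

10.4 µV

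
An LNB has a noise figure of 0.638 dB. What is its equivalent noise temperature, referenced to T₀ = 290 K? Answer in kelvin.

F = 10^(0.638/10) = 1.15824
T_e = (F − 1)·T₀ = (1.15824 − 1) × 290 = 45.9 K

45.9 K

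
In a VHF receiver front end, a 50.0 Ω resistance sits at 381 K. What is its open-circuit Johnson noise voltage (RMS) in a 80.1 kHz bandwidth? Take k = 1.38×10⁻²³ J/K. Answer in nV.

V_n = √(4kTRB)
4kTRB = 4 × 1.38×10⁻²³ × 381 × 5.00×10¹ × 8.01×10⁴ = 8.42×10⁻¹⁴ V²
V_n = √(8.42×10⁻¹⁴) = 2.90×10⁻⁷ V = 290 nV

290 nV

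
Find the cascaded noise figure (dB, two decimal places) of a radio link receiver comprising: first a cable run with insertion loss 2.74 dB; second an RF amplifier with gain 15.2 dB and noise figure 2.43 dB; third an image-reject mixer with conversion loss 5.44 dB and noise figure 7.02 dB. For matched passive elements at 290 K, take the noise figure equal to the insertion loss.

Convert to linear (a loss of L dB is a gain of −L dB): F_i = 10^(NF_i/10), G_i = 10^(G_i,dB/10)
  Stage 1: F_1 = 10^(2.74/10) = 1.879, G_1 = 10^(−2.74/10) = 0.5321
  Stage 2: F_2 = 10^(2.43/10) = 1.750, G_2 = 10^(15.2/10) = 33.11
  Stage 3: F_3 = 10^(7.02/10) = 5.035, G_3 = 10^(−5.44/10) = 0.2858
Friis cascade:
  F = 1.879 + (1.750 − 1)/0.5321 + (5.035 − 1)/17.62 = 3.518
NF = 10 log₁₀(3.518) = 5.46 dB

5.46 dB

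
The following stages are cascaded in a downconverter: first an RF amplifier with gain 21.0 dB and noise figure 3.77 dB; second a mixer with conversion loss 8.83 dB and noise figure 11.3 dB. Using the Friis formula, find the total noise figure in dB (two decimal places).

Convert to linear (a loss of L dB is a gain of −L dB): F_i = 10^(NF_i/10), G_i = 10^(G_i,dB/10)
  Stage 1: F_1 = 10^(3.77/10) = 2.382, G_1 = 10^(21.0/10) = 125.9
  Stage 2: F_2 = 10^(11.3/10) = 13.49, G_2 = 10^(−8.83/10) = 0.1309
Friis cascade:
  F = 2.382 + (13.49 − 1)/125.9 = 2.482
NF = 10 log₁₀(2.482) = 3.95 dB

3.95 dB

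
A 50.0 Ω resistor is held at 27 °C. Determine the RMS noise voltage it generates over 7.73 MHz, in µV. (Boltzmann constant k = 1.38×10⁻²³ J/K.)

T = 27 °C + 273.15 = 300.15 K
V_n = √(4kTRB)
4kTRB = 4 × 1.38×10⁻²³ × 300.15 × 5.00×10¹ × 7.73×10⁶ = 6.40×10⁻¹² V²
V_n = √(6.40×10⁻¹²) = 2.53×10⁻⁶ V = 2.53 µV

2.53 µV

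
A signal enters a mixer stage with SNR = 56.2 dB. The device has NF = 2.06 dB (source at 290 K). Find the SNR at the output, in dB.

54.14 dB

By definition F = SNR_in/SNR_out, so in dB: SNR_out = SNR_in − NF
SNR_out = 56.2 − 2.06 = 54.14 dB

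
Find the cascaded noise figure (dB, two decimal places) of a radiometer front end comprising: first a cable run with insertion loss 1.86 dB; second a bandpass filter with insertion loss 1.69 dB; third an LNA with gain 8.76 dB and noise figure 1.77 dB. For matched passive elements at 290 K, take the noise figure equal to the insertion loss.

Convert to linear (a loss of L dB is a gain of −L dB): F_i = 10^(NF_i/10), G_i = 10^(G_i,dB/10)
  Stage 1: F_1 = 10^(1.86/10) = 1.535, G_1 = 10^(−1.86/10) = 0.6516
  Stage 2: F_2 = 10^(1.69/10) = 1.476, G_2 = 10^(−1.69/10) = 0.6776
  Stage 3: F_3 = 10^(1.77/10) = 1.503, G_3 = 10^(8.76/10) = 7.516
Friis cascade:
  F = 1.535 + (1.476 − 1)/0.6516 + (1.503 − 1)/0.4416 = 3.404
NF = 10 log₁₀(3.404) = 5.32 dB

5.32 dB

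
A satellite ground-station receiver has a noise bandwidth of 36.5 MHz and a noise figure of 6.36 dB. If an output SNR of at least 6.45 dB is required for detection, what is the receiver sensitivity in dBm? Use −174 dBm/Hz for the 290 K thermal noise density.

Sensitivity = −174 + 10 log₁₀(B) + NF + SNR_min
= −174 + 75.62 + 6.36 + 6.45
= −85.57 dBm → −85.6 dBm

−85.6 dBm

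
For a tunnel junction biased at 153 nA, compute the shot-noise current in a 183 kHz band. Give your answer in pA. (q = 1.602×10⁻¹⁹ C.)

94.7 pA

I_n = √(2qI·B)
2qI·B = 2 × 1.602×10⁻¹⁹ × 1.53×10⁻⁷ × 1.83×10⁵ = 8.97×10⁻²¹ A²
I_n = √(8.97×10⁻²¹) = 9.47×10⁻¹¹ A = 94.7 pA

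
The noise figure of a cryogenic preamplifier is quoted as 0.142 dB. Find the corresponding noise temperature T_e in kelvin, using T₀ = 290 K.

F = 10^(0.142/10) = 1.03324
T_e = (F − 1)·T₀ = (1.03324 − 1) × 290 = 9.64 K

9.64 K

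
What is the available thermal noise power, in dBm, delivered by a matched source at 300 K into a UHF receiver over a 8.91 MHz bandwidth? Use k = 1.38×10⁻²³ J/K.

−104.3 dBm

P_n = kTB = 1.38×10⁻²³ × 300 × 8.91×10⁶ = 3.69×10⁻¹⁴ W
In dBm: 10 log₁₀(3.69×10⁻¹⁴ / 10⁻³) = −104.3 dBm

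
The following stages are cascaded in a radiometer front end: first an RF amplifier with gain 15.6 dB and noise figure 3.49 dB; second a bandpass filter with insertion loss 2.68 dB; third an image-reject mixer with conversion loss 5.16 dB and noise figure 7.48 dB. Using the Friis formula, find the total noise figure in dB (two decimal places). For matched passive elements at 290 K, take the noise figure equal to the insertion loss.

3.97 dB

Convert to linear (a loss of L dB is a gain of −L dB): F_i = 10^(NF_i/10), G_i = 10^(G_i,dB/10)
  Stage 1: F_1 = 10^(3.49/10) = 2.234, G_1 = 10^(15.6/10) = 36.31
  Stage 2: F_2 = 10^(2.68/10) = 1.854, G_2 = 10^(−2.68/10) = 0.5395
  Stage 3: F_3 = 10^(7.48/10) = 5.598, G_3 = 10^(−5.16/10) = 0.3048
Friis cascade:
  F = 2.234 + (1.854 − 1)/36.31 + (5.598 − 1)/19.59 = 2.492
NF = 10 log₁₀(2.492) = 3.97 dB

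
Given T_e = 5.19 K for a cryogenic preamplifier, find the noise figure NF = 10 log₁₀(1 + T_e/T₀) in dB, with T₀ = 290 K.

0.077 dB

F = 1 + T_e/T₀ = 1 + 5.19/290 = 1.0179
NF = 10 log₁₀(1.0179) = 0.077 dB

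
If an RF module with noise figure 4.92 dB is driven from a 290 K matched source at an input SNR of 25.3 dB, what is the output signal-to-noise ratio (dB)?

By definition F = SNR_in/SNR_out, so in dB: SNR_out = SNR_in − NF
SNR_out = 25.3 − 4.92 = 20.38 dB

20.38 dB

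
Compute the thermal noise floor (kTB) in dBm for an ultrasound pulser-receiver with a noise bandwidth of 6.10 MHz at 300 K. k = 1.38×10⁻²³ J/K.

−106.0 dBm

P_n = kTB = 1.38×10⁻²³ × 300 × 6.10×10⁶ = 2.53×10⁻¹⁴ W
In dBm: 10 log₁₀(2.53×10⁻¹⁴ / 10⁻³) = −106.0 dBm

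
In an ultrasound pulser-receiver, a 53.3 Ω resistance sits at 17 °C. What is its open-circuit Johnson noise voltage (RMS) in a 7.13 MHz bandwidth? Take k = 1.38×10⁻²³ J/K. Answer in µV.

T = 17 °C + 273.15 = 290.15 K
V_n = √(4kTRB)
4kTRB = 4 × 1.38×10⁻²³ × 290.15 × 5.33×10¹ × 7.13×10⁶ = 6.09×10⁻¹² V²
V_n = √(6.09×10⁻¹²) = 2.47×10⁻⁶ V = 2.47 µV

2.47 µV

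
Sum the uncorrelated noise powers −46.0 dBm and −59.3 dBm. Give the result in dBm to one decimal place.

−45.8 dBm

Convert to linear, add, convert back:
P₁ = 2.51×10⁻⁸ W, P₂ = 1.17×10⁻⁹ W
P_tot = 2.63×10⁻⁸ W → 10 log₁₀(P_tot / 10⁻³) = −45.8 dBm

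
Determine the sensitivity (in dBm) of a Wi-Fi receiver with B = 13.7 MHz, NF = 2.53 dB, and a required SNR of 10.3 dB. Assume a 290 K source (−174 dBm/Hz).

−89.8 dBm

Sensitivity = −174 + 10 log₁₀(B) + NF + SNR_min
= −174 + 71.37 + 2.53 + 10.3
= −89.80 dBm → −89.8 dBm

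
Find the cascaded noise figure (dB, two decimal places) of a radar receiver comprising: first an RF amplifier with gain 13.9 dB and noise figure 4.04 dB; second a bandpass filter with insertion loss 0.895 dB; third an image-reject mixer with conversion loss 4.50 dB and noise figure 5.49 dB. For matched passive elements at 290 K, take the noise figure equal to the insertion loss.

Convert to linear (a loss of L dB is a gain of −L dB): F_i = 10^(NF_i/10), G_i = 10^(G_i,dB/10)
  Stage 1: F_1 = 10^(4.04/10) = 2.535, G_1 = 10^(13.9/10) = 24.55
  Stage 2: F_2 = 10^(0.895/10) = 1.229, G_2 = 10^(−0.895/10) = 0.8138
  Stage 3: F_3 = 10^(5.49/10) = 3.540, G_3 = 10^(−4.50/10) = 0.3548
Friis cascade:
  F = 2.535 + (1.229 − 1)/24.55 + (3.540 − 1)/19.98 = 2.672
NF = 10 log₁₀(2.672) = 4.27 dB

4.27 dB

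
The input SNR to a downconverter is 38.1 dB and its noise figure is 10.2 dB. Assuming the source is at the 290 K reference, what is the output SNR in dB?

27.9 dB

By definition F = SNR_in/SNR_out, so in dB: SNR_out = SNR_in − NF
SNR_out = 38.1 − 10.2 = 27.9 dB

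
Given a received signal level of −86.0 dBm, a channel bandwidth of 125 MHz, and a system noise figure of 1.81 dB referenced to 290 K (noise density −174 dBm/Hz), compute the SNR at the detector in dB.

Noise floor: N = −174 + 10 log₁₀(B) + NF
10 log₁₀(1.25×10⁸) = 80.97 dB
N = −174 + 80.97 + 1.81 = −91.22 dBm
SNR = P_sig − N = −86.0 − (−91.22) = 5.22 dB → 5.2 dB

5.2 dB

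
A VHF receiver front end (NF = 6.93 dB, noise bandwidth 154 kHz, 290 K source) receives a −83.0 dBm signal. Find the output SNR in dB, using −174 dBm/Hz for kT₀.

32.2 dB

Noise floor: N = −174 + 10 log₁₀(B) + NF
10 log₁₀(1.54×10⁵) = 51.88 dB
N = −174 + 51.88 + 6.93 = −115.19 dBm
SNR = P_sig − N = −83.0 − (−115.19) = 32.19 dB → 32.2 dB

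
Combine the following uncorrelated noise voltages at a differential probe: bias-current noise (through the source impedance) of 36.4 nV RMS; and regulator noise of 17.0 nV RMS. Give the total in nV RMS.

Uncorrelated sources add in power (mean-square): V_tot = √(ΣV_i²)
V_tot = √[(3.64×10⁻⁸)² + (1.70×10⁻⁸)²] = 4.02×10⁻⁸ V = 40.2 nV

40.2 nV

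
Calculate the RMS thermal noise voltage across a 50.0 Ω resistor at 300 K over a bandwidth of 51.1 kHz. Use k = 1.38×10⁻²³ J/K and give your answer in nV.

206 nV

V_n = √(4kTRB)
4kTRB = 4 × 1.38×10⁻²³ × 300 × 5.00×10¹ × 5.11×10⁴ = 4.23×10⁻¹⁴ V²
V_n = √(4.23×10⁻¹⁴) = 2.06×10⁻⁷ V = 206 nV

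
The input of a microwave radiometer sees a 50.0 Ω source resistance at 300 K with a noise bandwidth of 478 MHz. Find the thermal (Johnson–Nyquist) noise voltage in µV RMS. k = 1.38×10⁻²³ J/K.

19.9 µV

V_n = √(4kTRB)
4kTRB = 4 × 1.38×10⁻²³ × 300 × 5.00×10¹ × 4.78×10⁸ = 3.96×10⁻¹⁰ V²
V_n = √(3.96×10⁻¹⁰) = 1.99×10⁻⁵ V = 19.9 µV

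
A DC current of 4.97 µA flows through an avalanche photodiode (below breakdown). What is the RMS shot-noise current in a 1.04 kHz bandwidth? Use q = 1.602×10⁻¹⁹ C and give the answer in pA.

40.7 pA

I_n = √(2qI·B)
2qI·B = 2 × 1.602×10⁻¹⁹ × 4.97×10⁻⁶ × 1.04×10³ = 1.66×10⁻²¹ A²
I_n = √(1.66×10⁻²¹) = 4.07×10⁻¹¹ A = 40.7 pA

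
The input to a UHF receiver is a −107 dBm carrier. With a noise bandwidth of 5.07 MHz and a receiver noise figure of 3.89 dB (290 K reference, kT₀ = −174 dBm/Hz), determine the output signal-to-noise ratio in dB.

−3.9 dB

Noise floor: N = −174 + 10 log₁₀(B) + NF
10 log₁₀(5.07×10⁶) = 67.05 dB
N = −174 + 67.05 + 3.89 = −103.06 dBm
SNR = P_sig − N = −107 − (−103.06) = −3.94 dB → −3.9 dB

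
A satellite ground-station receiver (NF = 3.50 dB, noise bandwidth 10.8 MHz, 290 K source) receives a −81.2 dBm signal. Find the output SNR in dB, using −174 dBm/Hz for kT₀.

19.0 dB

Noise floor: N = −174 + 10 log₁₀(B) + NF
10 log₁₀(1.08×10⁷) = 70.33 dB
N = −174 + 70.33 + 3.50 = −100.17 dBm
SNR = P_sig − N = −81.2 − (−100.17) = 18.97 dB → 19.0 dB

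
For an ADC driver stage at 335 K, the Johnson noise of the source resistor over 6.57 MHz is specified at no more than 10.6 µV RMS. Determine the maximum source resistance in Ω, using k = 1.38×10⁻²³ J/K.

925 Ω

Johnson–Nyquist: V_n = √(4kTRB) ⇒ R = V_n² / (4kTB)
4kTB = 4 × 1.38×10⁻²³ × 335 × 6.57×10⁶ = 1.21×10⁻¹³
R = (1.06×10⁻⁵)² / 1.21×10⁻¹³ = 9.25×10² Ω = 925 Ω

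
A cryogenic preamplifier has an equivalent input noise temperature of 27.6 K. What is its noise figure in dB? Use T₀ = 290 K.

0.395 dB

F = 1 + T_e/T₀ = 1 + 27.6/290 = 1.09517
NF = 10 log₁₀(1.09517) = 0.395 dB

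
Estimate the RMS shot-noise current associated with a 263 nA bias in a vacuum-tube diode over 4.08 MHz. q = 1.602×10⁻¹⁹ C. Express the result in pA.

586 pA

I_n = √(2qI·B)
2qI·B = 2 × 1.602×10⁻¹⁹ × 2.63×10⁻⁷ × 4.08×10⁶ = 3.44×10⁻¹⁹ A²
I_n = √(3.44×10⁻¹⁹) = 5.86×10⁻¹⁰ A = 586 pA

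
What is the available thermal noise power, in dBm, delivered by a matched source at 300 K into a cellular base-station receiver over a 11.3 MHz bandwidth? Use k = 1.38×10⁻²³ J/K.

−103.3 dBm

P_n = kTB = 1.38×10⁻²³ × 300 × 1.13×10⁷ = 4.68×10⁻¹⁴ W
In dBm: 10 log₁₀(4.68×10⁻¹⁴ / 10⁻³) = −103.3 dBm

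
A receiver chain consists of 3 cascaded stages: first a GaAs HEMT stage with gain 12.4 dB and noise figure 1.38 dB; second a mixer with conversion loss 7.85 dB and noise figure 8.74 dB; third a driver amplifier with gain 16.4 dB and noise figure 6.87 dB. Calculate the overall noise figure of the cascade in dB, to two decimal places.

Convert to linear (a loss of L dB is a gain of −L dB): F_i = 10^(NF_i/10), G_i = 10^(G_i,dB/10)
  Stage 1: F_1 = 10^(1.38/10) = 1.374, G_1 = 10^(12.4/10) = 17.38
  Stage 2: F_2 = 10^(8.74/10) = 7.482, G_2 = 10^(−7.85/10) = 0.1641
  Stage 3: F_3 = 10^(6.87/10) = 4.864, G_3 = 10^(16.4/10) = 43.65
Friis cascade:
  F = 1.374 + (7.482 − 1)/17.38 + (4.864 − 1)/2.851 = 3.102
NF = 10 log₁₀(3.102) = 4.92 dB

4.92 dB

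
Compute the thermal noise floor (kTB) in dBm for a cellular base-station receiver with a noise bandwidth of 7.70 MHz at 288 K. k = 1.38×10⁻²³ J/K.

P_n = kTB = 1.38×10⁻²³ × 288 × 7.70×10⁶ = 3.06×10⁻¹⁴ W
In dBm: 10 log₁₀(3.06×10⁻¹⁴ / 10⁻³) = −105.1 dBm

−105.1 dBm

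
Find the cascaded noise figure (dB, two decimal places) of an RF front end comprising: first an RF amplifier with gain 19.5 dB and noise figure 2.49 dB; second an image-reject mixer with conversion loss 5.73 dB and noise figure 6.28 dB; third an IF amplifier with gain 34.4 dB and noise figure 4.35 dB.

Convert to linear (a loss of L dB is a gain of −L dB): F_i = 10^(NF_i/10), G_i = 10^(G_i,dB/10)
  Stage 1: F_1 = 10^(2.49/10) = 1.774, G_1 = 10^(19.5/10) = 89.13
  Stage 2: F_2 = 10^(6.28/10) = 4.246, G_2 = 10^(−5.73/10) = 0.2673
  Stage 3: F_3 = 10^(4.35/10) = 2.723, G_3 = 10^(34.4/10) = 2754
Friis cascade:
  F = 1.774 + (4.246 − 1)/89.13 + (2.723 − 1)/23.82 = 1.883
NF = 10 log₁₀(1.883) = 2.75 dB

2.75 dB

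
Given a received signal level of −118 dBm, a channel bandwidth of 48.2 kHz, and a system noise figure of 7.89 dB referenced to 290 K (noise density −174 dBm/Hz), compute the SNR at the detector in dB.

1.3 dB

Noise floor: N = −174 + 10 log₁₀(B) + NF
10 log₁₀(4.82×10⁴) = 46.83 dB
N = −174 + 46.83 + 7.89 = −119.28 dBm
SNR = P_sig − N = −118 − (−119.28) = 1.28 dB → 1.3 dB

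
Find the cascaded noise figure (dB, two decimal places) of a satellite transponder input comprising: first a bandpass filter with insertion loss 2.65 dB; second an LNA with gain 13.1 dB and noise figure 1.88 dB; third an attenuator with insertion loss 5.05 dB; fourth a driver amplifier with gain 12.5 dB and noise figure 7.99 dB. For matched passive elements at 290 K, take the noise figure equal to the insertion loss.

Convert to linear (a loss of L dB is a gain of −L dB): F_i = 10^(NF_i/10), G_i = 10^(G_i,dB/10)
  Stage 1: F_1 = 10^(2.65/10) = 1.841, G_1 = 10^(−2.65/10) = 0.5433
  Stage 2: F_2 = 10^(1.88/10) = 1.542, G_2 = 10^(13.1/10) = 20.42
  Stage 3: F_3 = 10^(5.05/10) = 3.199, G_3 = 10^(−5.05/10) = 0.3126
  Stage 4: F_4 = 10^(7.99/10) = 6.295, G_4 = 10^(12.5/10) = 17.78
Friis cascade:
  F = 1.841 + (1.542 − 1)/0.5433 + (3.199 − 1)/11.09 + (6.295 − 1)/3.467 = 4.563
NF = 10 log₁₀(4.563) = 6.59 dB

6.59 dB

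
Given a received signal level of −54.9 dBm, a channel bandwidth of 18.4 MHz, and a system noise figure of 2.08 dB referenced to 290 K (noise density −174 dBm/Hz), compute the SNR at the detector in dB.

44.4 dB

Noise floor: N = −174 + 10 log₁₀(B) + NF
10 log₁₀(1.84×10⁷) = 72.65 dB
N = −174 + 72.65 + 2.08 = −99.27 dBm
SNR = P_sig − N = −54.9 − (−99.27) = 44.37 dB → 44.4 dB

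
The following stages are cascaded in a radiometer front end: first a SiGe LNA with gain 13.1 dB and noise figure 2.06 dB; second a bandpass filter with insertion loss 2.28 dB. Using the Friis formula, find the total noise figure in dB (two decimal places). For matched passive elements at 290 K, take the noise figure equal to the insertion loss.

Convert to linear (a loss of L dB is a gain of −L dB): F_i = 10^(NF_i/10), G_i = 10^(G_i,dB/10)
  Stage 1: F_1 = 10^(2.06/10) = 1.607, G_1 = 10^(13.1/10) = 20.42
  Stage 2: F_2 = 10^(2.28/10) = 1.690, G_2 = 10^(−2.28/10) = 0.5916
Friis cascade:
  F = 1.607 + (1.690 − 1)/20.42 = 1.641
NF = 10 log₁₀(1.641) = 2.15 dB

2.15 dB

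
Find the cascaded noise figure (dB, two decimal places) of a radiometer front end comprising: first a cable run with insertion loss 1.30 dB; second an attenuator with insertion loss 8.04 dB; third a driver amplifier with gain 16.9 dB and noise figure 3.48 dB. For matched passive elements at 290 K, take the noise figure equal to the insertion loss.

12.82 dB

Convert to linear (a loss of L dB is a gain of −L dB): F_i = 10^(NF_i/10), G_i = 10^(G_i,dB/10)
  Stage 1: F_1 = 10^(1.30/10) = 1.349, G_1 = 10^(−1.30/10) = 0.7413
  Stage 2: F_2 = 10^(8.04/10) = 6.368, G_2 = 10^(−8.04/10) = 0.1570
  Stage 3: F_3 = 10^(3.48/10) = 2.228, G_3 = 10^(16.9/10) = 48.98
Friis cascade:
  F = 1.349 + (6.368 − 1)/0.7413 + (2.228 − 1)/0.1164 = 19.14
NF = 10 log₁₀(19.14) = 12.82 dB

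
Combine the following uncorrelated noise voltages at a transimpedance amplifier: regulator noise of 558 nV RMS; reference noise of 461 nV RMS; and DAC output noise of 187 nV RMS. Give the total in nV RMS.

748 nV

Uncorrelated sources add in power (mean-square): V_tot = √(ΣV_i²)
V_tot = √[(5.58×10⁻⁷)² + (4.61×10⁻⁷)² + (1.87×10⁻⁷)²] = 7.48×10⁻⁷ V = 748 nV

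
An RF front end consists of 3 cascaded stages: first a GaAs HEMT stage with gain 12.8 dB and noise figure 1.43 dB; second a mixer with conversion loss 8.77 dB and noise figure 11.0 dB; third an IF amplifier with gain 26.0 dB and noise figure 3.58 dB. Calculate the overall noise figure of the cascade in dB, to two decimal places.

Convert to linear (a loss of L dB is a gain of −L dB): F_i = 10^(NF_i/10), G_i = 10^(G_i,dB/10)
  Stage 1: F_1 = 10^(1.43/10) = 1.390, G_1 = 10^(12.8/10) = 19.05
  Stage 2: F_2 = 10^(11.0/10) = 12.59, G_2 = 10^(−8.77/10) = 0.1327
  Stage 3: F_3 = 10^(3.58/10) = 2.280, G_3 = 10^(26.0/10) = 398.1
Friis cascade:
  F = 1.390 + (12.59 − 1)/19.05 + (2.280 − 1)/2.529 = 2.504
NF = 10 log₁₀(2.504) = 3.99 dB

3.99 dB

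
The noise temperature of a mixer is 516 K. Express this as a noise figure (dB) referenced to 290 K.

F = 1 + T_e/T₀ = 1 + 516/290 = 2.77931
NF = 10 log₁₀(2.77931) = 4.44 dB

4.44 dB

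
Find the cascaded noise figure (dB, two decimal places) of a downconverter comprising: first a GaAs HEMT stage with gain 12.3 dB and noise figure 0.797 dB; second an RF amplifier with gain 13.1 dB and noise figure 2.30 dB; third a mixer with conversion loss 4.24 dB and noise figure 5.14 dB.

0.97 dB

Convert to linear (a loss of L dB is a gain of −L dB): F_i = 10^(NF_i/10), G_i = 10^(G_i,dB/10)
  Stage 1: F_1 = 10^(0.797/10) = 1.201, G_1 = 10^(12.3/10) = 16.98
  Stage 2: F_2 = 10^(2.30/10) = 1.698, G_2 = 10^(13.1/10) = 20.42
  Stage 3: F_3 = 10^(5.14/10) = 3.266, G_3 = 10^(−4.24/10) = 0.3767
Friis cascade:
  F = 1.201 + (1.698 − 1)/16.98 + (3.266 − 1)/346.7 = 1.249
NF = 10 log₁₀(1.249) = 0.97 dB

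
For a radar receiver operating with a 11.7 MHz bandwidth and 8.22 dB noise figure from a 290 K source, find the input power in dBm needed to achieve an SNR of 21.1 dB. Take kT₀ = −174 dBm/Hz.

Sensitivity = −174 + 10 log₁₀(B) + NF + SNR_min
= −174 + 70.68 + 8.22 + 21.1
= −74.00 dBm → −74.0 dBm

−74.0 dBm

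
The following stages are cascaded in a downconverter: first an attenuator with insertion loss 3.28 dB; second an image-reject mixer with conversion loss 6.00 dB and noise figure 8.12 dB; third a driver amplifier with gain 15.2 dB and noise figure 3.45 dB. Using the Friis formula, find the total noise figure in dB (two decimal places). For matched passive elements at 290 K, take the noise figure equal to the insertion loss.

13.82 dB

Convert to linear (a loss of L dB is a gain of −L dB): F_i = 10^(NF_i/10), G_i = 10^(G_i,dB/10)
  Stage 1: F_1 = 10^(3.28/10) = 2.128, G_1 = 10^(−3.28/10) = 0.4699
  Stage 2: F_2 = 10^(8.12/10) = 6.486, G_2 = 10^(−6.00/10) = 0.2512
  Stage 3: F_3 = 10^(3.45/10) = 2.213, G_3 = 10^(15.2/10) = 33.11
Friis cascade:
  F = 2.128 + (6.486 − 1)/0.4699 + (2.213 − 1)/0.1180 = 24.08
NF = 10 log₁₀(24.08) = 13.82 dB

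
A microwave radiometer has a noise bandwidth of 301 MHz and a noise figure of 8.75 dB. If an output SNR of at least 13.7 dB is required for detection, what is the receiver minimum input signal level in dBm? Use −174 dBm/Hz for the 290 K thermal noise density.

Sensitivity = −174 + 10 log₁₀(B) + NF + SNR_min
= −174 + 84.79 + 8.75 + 13.7
= −66.76 dBm → −66.8 dBm

−66.8 dBm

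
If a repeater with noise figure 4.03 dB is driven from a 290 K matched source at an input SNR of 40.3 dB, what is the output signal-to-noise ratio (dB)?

By definition F = SNR_in/SNR_out, so in dB: SNR_out = SNR_in − NF
SNR_out = 40.3 − 4.03 = 36.27 dB

36.27 dB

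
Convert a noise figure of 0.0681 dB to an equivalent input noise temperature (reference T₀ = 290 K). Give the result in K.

F = 10^(0.0681/10) = 1.0158
T_e = (F − 1)·T₀ = (1.0158 − 1) × 290 = 4.58 K

4.58 K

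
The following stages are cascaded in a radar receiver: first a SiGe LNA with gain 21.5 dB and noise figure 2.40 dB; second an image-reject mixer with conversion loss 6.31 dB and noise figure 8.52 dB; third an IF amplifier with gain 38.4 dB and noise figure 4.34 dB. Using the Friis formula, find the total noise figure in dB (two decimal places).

Convert to linear (a loss of L dB is a gain of −L dB): F_i = 10^(NF_i/10), G_i = 10^(G_i,dB/10)
  Stage 1: F_1 = 10^(2.40/10) = 1.738, G_1 = 10^(21.5/10) = 141.3
  Stage 2: F_2 = 10^(8.52/10) = 7.112, G_2 = 10^(−6.31/10) = 0.2339
  Stage 3: F_3 = 10^(4.34/10) = 2.716, G_3 = 10^(38.4/10) = 6918
Friis cascade:
  F = 1.738 + (7.112 − 1)/141.3 + (2.716 − 1)/33.04 = 1.833
NF = 10 log₁₀(1.833) = 2.63 dB

2.63 dB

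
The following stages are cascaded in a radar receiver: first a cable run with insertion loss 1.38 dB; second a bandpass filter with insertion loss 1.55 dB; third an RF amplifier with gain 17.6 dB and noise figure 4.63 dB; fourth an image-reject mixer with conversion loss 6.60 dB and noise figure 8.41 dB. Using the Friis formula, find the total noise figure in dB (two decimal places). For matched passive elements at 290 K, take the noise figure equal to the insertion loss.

7.71 dB

Convert to linear (a loss of L dB is a gain of −L dB): F_i = 10^(NF_i/10), G_i = 10^(G_i,dB/10)
  Stage 1: F_1 = 10^(1.38/10) = 1.374, G_1 = 10^(−1.38/10) = 0.7278
  Stage 2: F_2 = 10^(1.55/10) = 1.429, G_2 = 10^(−1.55/10) = 0.6998
  Stage 3: F_3 = 10^(4.63/10) = 2.904, G_3 = 10^(17.6/10) = 57.54
  Stage 4: F_4 = 10^(8.41/10) = 6.934, G_4 = 10^(−6.60/10) = 0.2188
Friis cascade:
  F = 1.374 + (1.429 − 1)/0.7278 + (2.904 − 1)/0.5093 + (6.934 − 1)/29.31 = 5.904
NF = 10 log₁₀(5.904) = 7.71 dB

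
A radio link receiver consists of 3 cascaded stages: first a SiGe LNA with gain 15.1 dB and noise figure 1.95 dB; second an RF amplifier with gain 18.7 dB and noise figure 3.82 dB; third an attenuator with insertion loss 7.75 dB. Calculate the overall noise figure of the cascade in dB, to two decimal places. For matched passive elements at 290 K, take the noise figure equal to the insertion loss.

2.07 dB

Convert to linear (a loss of L dB is a gain of −L dB): F_i = 10^(NF_i/10), G_i = 10^(G_i,dB/10)
  Stage 1: F_1 = 10^(1.95/10) = 1.567, G_1 = 10^(15.1/10) = 32.36
  Stage 2: F_2 = 10^(3.82/10) = 2.410, G_2 = 10^(18.7/10) = 74.13
  Stage 3: F_3 = 10^(7.75/10) = 5.957, G_3 = 10^(−7.75/10) = 0.1679
Friis cascade:
  F = 1.567 + (2.410 − 1)/32.36 + (5.957 − 1)/2399 = 1.612
NF = 10 log₁₀(1.612) = 2.07 dB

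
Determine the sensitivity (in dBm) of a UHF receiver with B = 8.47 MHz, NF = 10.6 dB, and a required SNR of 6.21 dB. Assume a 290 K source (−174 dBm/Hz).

Sensitivity = −174 + 10 log₁₀(B) + NF + SNR_min
= −174 + 69.28 + 10.6 + 6.21
= −87.91 dBm → −87.9 dBm

−87.9 dBm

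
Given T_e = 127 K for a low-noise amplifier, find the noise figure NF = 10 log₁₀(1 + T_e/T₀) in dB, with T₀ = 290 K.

1.58 dB

F = 1 + T_e/T₀ = 1 + 127/290 = 1.43793
NF = 10 log₁₀(1.43793) = 1.58 dB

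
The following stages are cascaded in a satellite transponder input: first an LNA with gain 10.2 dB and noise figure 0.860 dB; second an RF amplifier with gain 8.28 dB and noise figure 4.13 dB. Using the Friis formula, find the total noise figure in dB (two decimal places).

Convert to linear (a loss of L dB is a gain of −L dB): F_i = 10^(NF_i/10), G_i = 10^(G_i,dB/10)
  Stage 1: F_1 = 10^(0.860/10) = 1.219, G_1 = 10^(10.2/10) = 10.47
  Stage 2: F_2 = 10^(4.13/10) = 2.588, G_2 = 10^(8.28/10) = 6.730
Friis cascade:
  F = 1.219 + (2.588 − 1)/10.47 = 1.371
NF = 10 log₁₀(1.371) = 1.37 dB

1.37 dB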